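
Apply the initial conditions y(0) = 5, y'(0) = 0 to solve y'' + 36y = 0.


Characteristic roots of r² + 36 = 0 are ±6i, so y = C₁cos(6x) + C₂sin(6x).
Apply y(0) = 5: C₁ = 5. Differentiate and apply y'(0) = 0: 6·C₂ = 0, so C₂ = 0.
Particular solution: y = 5cos(6x).


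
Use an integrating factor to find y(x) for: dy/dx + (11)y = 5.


P(x) = 11, Q(x) = 5; integrating factor μ = e^(11x).
(μ y)' = 5e^(11x) ⇒ μ y = (5/11)e^(11x) + C.
Divide by μ: y = 5/11 + Ce^(-11x).


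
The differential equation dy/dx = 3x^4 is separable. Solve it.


Integrate both sides with respect to x: y = ∫ 3x^4 dx = (3/5)x^5 + C.


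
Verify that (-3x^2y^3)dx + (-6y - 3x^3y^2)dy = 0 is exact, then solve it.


Check exactness: ∂M/∂y = -9x^2y^2 and ∂N/∂x = -9x^2y^2; equal, so the equation is exact.
Integrate M with respect to x (treating y as constant): ∫M dx = -x^3y^3 + h(y).
Differentiate w.r.t. y and set equal to N: the x-dependent terms already match, leaving h'(y) = -6y. Integrate: h(y) = -3y^2.
So F(x,y) = -3y^2 - x^3y^3.
General solution: -3y^2 - x^3y^3 = C.


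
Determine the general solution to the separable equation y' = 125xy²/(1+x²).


Separate: dy/y² = 125x/(1+x²) dx.
Integrate LHS: ∫ dy/y² = -1/y.
Integrate RHS via u = 1+x²: (125/2)ln(1+x²) + C.
Result: -1/y = (125/2)ln(1+x²) + C.


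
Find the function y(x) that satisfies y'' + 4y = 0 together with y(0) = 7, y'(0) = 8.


Characteristic roots of r² + 4 = 0 are ±2i, so y = C₁cos(2x) + C₂sin(2x).
Apply y(0) = 7: C₁ = 7. Differentiate and apply y'(0) = 8: 2·C₂ = 8, so C₂ = 4.
Particular solution: y = 7cos(2x) + 4sin(2x).


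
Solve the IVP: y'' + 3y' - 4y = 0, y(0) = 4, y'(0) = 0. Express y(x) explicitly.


Characteristic roots of r² + 3r - 4 = 0 are 1, -4.
General solution y = c₁ e^(x) + c₂ e^(-4x).
Apply y(0) = 4: c₁ + c₂ = 4. Apply y'(0) = 0: 1 c₁ - 4 c₂ = 0.
Solve: c₁ = 16/5, c₂ = 4/5.
Particular solution: y = (16/5)e^(x) + (4/5)e^(-4x).


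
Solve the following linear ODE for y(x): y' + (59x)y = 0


P(x) = 59x ⇒ μ = e^((59/2)x²).
Q(x) = 0 so μ y is constant: y = Ce^(-(59/2)x²).


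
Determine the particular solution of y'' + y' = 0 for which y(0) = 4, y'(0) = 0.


Characteristic roots of r² + r = 0 are 0, -1.
General solution y = c₁ + c₂ e^(-x).
Apply y(0) = 4: c₁ + c₂ = 4. Apply y'(0) = 0: 0 c₁ - 1 c₂ = 0.
Solve: c₁ = 4, c₂ = 0.
Particular solution: y = 4 + 0e^(-x).


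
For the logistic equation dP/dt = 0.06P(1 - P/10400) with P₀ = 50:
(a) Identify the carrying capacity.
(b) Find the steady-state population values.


Logistic ODE dP/dt = 0.06P(1 - P/10400) has equilibria where dP/dt = 0, i.e. P = 0 or P = 10400.
The coefficient (1 - P/K) = 0 when P = K, identifying K = 10400 as the carrying capacity.
(a) K = 10400; (b) equilibria P = 0 and P = 10400.


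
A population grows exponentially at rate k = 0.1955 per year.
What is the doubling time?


Exponential growth: P(t) = P₀ e^(0.1955t). Set P(t)/P₀ = 2: e^(0.1955t) = 2.
Solve: t = ln(2)/0.1955 ≈ 3.55 years.


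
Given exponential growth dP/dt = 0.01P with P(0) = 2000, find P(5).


The ODE dP/dt = 0.01P has solution P(t) = P(0)e^(0.01t).
Substitute P(0) = 2000 and t = 5: P(5) = 2000 e^(0.05) ≈ 2103.


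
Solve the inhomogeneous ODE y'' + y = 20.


Homogeneous part: r² + 1 = 0 ⇒ r = ±1i, so y_h = C₁cos(x) + C₂sin(x).
Try constant y_p = A; plug in: 1A = 20 ⇒ A = 20.
General solution: y = C₁cos(x) + C₂sin(x) + 20.


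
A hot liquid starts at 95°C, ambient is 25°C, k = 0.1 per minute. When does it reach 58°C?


From T(t) = T_a + (T₀ - T_a)e^(-kt), set T(t) = 58:
(58 - 25) / (95 - 25) = e^(-0.1t), so t = -ln(0.471)/0.1 ≈ 7.5 minutes.


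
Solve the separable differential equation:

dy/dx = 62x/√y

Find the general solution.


Separate: √y dy = 62x dx.
Integrate: (2/3)y^(3/2) = 31x² + C.


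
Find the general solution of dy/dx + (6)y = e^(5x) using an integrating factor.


P(x) = 6 ⇒ μ = e^(6x).
(μ y)' = e^(11x) ⇒ μ y = e^(11x)/11 + C.
Divide by μ: y = (1/11)e^(5x) + Ce^(-6x).


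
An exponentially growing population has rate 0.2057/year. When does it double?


Exponential growth: P(t) = P₀ e^(0.2057t). Set P(t)/P₀ = 2: e^(0.2057t) = 2.
Solve: t = ln(2)/0.2057 ≈ 3.37 years.


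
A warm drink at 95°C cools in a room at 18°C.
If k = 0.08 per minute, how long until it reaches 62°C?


From T(t) = T_a + (T₀ - T_a)e^(-kt), set T(t) = 62:
(62 - 18) / (95 - 18) = e^(-0.08t), so t = -ln(0.571)/0.08 ≈ 7.0 minutes.


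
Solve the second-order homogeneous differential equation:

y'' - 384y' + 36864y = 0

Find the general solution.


Characteristic equation: r² - 384r + 36864 = 0, i.e. (r - 192)² = 0.
Repeated root r = 192; include an x factor for the second linearly independent solution.
General solution: y = (C₁ + C₂x)e^(192x).


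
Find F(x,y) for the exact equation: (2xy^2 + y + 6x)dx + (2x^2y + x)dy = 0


Check exactness: ∂M/∂y = 4xy + 1 and ∂N/∂x = 4xy + 1; equal, so the equation is exact.
Integrate M with respect to x (treating y as constant): ∫M dx = x^2y^2 + xy + 3x^2 + h(y).
Differentiate w.r.t. y and set equal to N: all terms match, so h'(y) = 0 and h is a constant absorbed into C.
General solution: x^2y^2 + xy + 3x^2 = C.


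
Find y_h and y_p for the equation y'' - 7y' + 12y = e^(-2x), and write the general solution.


Characteristic roots of r² - 7r + 12 = 0 are 3, 4.
y_h = C₁e^(3x) + C₂e^(4x).
Forcing exponent -2 is not a characteristic root; try y_p = Ae^(-2x).
Substitute: A·(4 + (-7)·-2 + (12)) = A·30 = 1, so A = 1/30.
General solution: y = C₁e^(3x) + C₂e^(4x) + (1/30)e^(-2x).


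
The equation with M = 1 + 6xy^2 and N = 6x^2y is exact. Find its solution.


Check exactness: ∂M/∂y = 12xy and ∂N/∂x = 12xy; equal, so the equation is exact.
Integrate M with respect to x (treating y as constant): ∫M dx = x + 3x^2y^2 + h(y).
Differentiate w.r.t. y and set equal to N: all terms match, so h'(y) = 0 and h is a constant absorbed into C.
General solution: x + 3x^2y^2 = C.


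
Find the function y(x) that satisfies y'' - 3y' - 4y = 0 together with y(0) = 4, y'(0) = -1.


Characteristic roots of r² - 3r - 4 = 0 are -1, 4.
General solution y = c₁ e^(-x) + c₂ e^(4x).
Apply y(0) = 4: c₁ + c₂ = 4. Apply y'(0) = -1: -1 c₁ + 4 c₂ = -1.
Solve: c₁ = 17/5, c₂ = 3/5.
Particular solution: y = (17/5)e^(-x) + (3/5)e^(4x).


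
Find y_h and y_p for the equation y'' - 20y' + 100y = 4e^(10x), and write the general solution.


Characteristic polynomial (r - 10)² = 0; repeated root r = 10.
y_h = (C₁ + C₂x)e^(10x). Forcing matches the repeated root (resonance), so try y_p = Ax² e^(10x).
Substitute and solve for A: 2A = 4, so A = 2.
General solution: y = (C₁ + C₂x + 2x²)e^(10x).


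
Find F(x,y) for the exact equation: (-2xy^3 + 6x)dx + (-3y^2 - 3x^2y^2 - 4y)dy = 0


Check exactness: ∂M/∂y = -6xy^2 and ∂N/∂x = -6xy^2; equal, so the equation is exact.
Integrate M with respect to x (treating y as constant): ∫M dx = -x^2y^3 + 3x^2 + h(y).
Differentiate w.r.t. y and set equal to N: the x-dependent terms already match, leaving h'(y) = -3y^2 - 4y. Integrate: h(y) = -y^3 - 2y^2.
So F(x,y) = -y^3 - x^2y^3 - 2y^2 + 3x^2.
General solution: -y^3 - x^2y^3 - 2y^2 + 3x^2 = C.


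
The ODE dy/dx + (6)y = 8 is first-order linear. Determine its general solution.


P(x) = 6, Q(x) = 8; integrating factor μ = e^(6x).
(μ y)' = 8e^(6x) ⇒ μ y = (4/3)e^(6x) + C.
Divide by μ: y = 4/3 + Ce^(-6x).


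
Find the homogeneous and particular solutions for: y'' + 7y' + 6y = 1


Characteristic roots of r² + 7r + 6 = 0 are -1, -6.
y_h = C₁e^(-x) + C₂e^(-6x).
Constant forcing; try y_p = A. Then 6A = 1 ⇒ A = 1/6.
General solution: y = C₁e^(-x) + C₂e^(-6x) + 1/6.


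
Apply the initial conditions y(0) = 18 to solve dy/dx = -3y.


General solution of y' = -3y is y = Ce^(-3x).
Apply y(0) = 18: C = 18.
Particular solution: y = 18e^(-3x).


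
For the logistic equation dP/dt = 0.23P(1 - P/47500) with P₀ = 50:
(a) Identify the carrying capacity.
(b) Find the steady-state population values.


Logistic ODE dP/dt = 0.23P(1 - P/47500) has equilibria where dP/dt = 0, i.e. P = 0 or P = 47500.
The coefficient (1 - P/K) = 0 when P = K, identifying K = 47500 as the carrying capacity.
(a) K = 47500; (b) equilibria P = 0 and P = 47500.


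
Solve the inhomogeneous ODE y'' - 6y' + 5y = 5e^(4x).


Characteristic roots of r² - 6r + 5 = 0 are 5, 1.
y_h = C₁e^(5x) + C₂e^(x).
Forcing exponent 4 is not a characteristic root; try y_p = Ae^(4x).
Substitute: A·(16 + (-6)·4 + (5)) = A·-3 = 5, so A = -5/3.
General solution: y = C₁e^(5x) + C₂e^(x) - (5/3)e^(4x).


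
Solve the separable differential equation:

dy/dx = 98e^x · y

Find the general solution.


Separate variables: dy/y = 98e^x dx.
Integrate: ln|y| = 98e^x + C₀.
Exponentiate: y = Ce^(98e^x).


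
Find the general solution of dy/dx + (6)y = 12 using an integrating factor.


P(x) = 6, Q(x) = 12; integrating factor μ = e^(6x).
(μ y)' = 12e^(6x) ⇒ μ y = 2e^(6x) + C.
Divide by μ: y = 2 + Ce^(-6x).


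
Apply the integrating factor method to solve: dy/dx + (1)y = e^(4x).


P(x) = 1 ⇒ μ = e^(x).
(μ y)' = e^(5x) ⇒ μ y = e^(5x)/5 + C.
Divide by μ: y = (1/5)e^(4x) + Ce^(-x).


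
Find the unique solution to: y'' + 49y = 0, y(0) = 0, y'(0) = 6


Characteristic roots of r² + 49 = 0 are ±7i, so y = C₁cos(7x) + C₂sin(7x).
Apply y(0) = 0: C₁ = 0. Differentiate and apply y'(0) = 6: 7·C₂ = 6, so C₂ = 6/7.
Particular solution: y = (6/7)sin(7x).


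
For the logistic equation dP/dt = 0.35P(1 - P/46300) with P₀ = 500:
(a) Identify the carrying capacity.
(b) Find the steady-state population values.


Logistic ODE dP/dt = 0.35P(1 - P/46300) has equilibria where dP/dt = 0, i.e. P = 0 or P = 46300.
The coefficient (1 - P/K) = 0 when P = K, identifying K = 46300 as the carrying capacity.
(a) K = 46300; (b) equilibria P = 0 and P = 46300.


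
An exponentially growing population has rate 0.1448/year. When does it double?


Exponential growth: P(t) = P₀ e^(0.1448t). Set P(t)/P₀ = 2: e^(0.1448t) = 2.
Solve: t = ln(2)/0.1448 ≈ 4.79 years.


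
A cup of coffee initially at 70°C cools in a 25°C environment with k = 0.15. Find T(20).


Newton's law: dT/dt = -k(T - T_a) has solution T(t) = T_a + (T₀ - T_a)e^(-kt).
Plug in T_a = 25, T₀ = 70, k = 0.15, t = 20: T(20) = 25 + (45)e^(-3.00) ≈ 27.2°C.


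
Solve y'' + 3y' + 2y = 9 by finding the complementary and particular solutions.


Characteristic roots of r² + 3r + 2 = 0 are -1, -2.
y_h = C₁e^(-x) + C₂e^(-2x).
Constant forcing; try y_p = A. Then 2A = 9 ⇒ A = 9/2.
General solution: y = C₁e^(-x) + C₂e^(-2x) + 9/2.


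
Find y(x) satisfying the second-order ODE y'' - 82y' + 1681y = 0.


Characteristic equation: r² - 82r + 1681 = 0, i.e. (r - 41)² = 0.
Repeated root r = 41; include an x factor for the second linearly independent solution.
General solution: y = (C₁ + C₂x)e^(41x).


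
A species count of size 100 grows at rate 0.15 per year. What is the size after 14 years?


The ODE dP/dt = 0.15P has solution P(t) = P(0)e^(0.15t).
Substitute P(0) = 100 and t = 14: P(14) = 100 e^(2.10) ≈ 817.


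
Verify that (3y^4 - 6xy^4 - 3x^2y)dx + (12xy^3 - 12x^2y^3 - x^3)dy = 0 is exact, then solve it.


Check exactness: ∂M/∂y = 12y^3 - 24xy^3 - 3x^2 and ∂N/∂x = 12y^3 - 24xy^3 - 3x^2; equal, so the equation is exact.
Integrate M with respect to x (treating y as constant): ∫M dx = 3xy^4 - 3x^2y^4 - x^3y + h(y).
Differentiate w.r.t. y and set equal to N: all terms match, so h'(y) = 0 and h is a constant absorbed into C.
General solution: 3xy^4 - 3x^2y^4 - x^3y = C.


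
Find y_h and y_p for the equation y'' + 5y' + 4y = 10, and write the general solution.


Characteristic roots of r² + 5r + 4 = 0 are -4, -1.
y_h = C₁e^(-4x) + C₂e^(-x).
Constant forcing; try y_p = A. Then 4A = 10 ⇒ A = 5/2.
General solution: y = C₁e^(-4x) + C₂e^(-x) + 5/2.


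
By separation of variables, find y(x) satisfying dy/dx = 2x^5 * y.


Separate variables: dy/y = 2x^5 dx.
Integrate: ln|y| = (1/3)x^6 + C₀.
Exponentiate: y = Ce^((1/3)x^6).


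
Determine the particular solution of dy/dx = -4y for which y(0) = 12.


General solution of y' = -4y is y = Ce^(-4x).
Apply y(0) = 12: C = 12.
Particular solution: y = 12e^(-4x).


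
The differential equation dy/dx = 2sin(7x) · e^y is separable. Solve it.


Separate: e^(-y) dy = 2sin(7x) dx.
Integrate: -e^(-y) = -(2/7)cos(7x) + C₀.
Rearrange: e^(-y) = (2/7)cos(7x) + C.


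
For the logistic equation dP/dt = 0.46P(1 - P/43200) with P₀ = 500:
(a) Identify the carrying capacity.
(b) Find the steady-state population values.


Logistic ODE dP/dt = 0.46P(1 - P/43200) has equilibria where dP/dt = 0, i.e. P = 0 or P = 43200.
The coefficient (1 - P/K) = 0 when P = K, identifying K = 43200 as the carrying capacity.
(a) K = 43200; (b) equilibria P = 0 and P = 43200.


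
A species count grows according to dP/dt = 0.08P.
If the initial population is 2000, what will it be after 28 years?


The ODE dP/dt = 0.08P has solution P(t) = P(0)e^(0.08t).
Substitute P(0) = 2000 and t = 28: P(28) = 2000 e^(2.24) ≈ 18787.


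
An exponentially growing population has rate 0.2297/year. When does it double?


Exponential growth: P(t) = P₀ e^(0.2297t). Set P(t)/P₀ = 2: e^(0.2297t) = 2.
Solve: t = ln(2)/0.2297 ≈ 3.02 years.


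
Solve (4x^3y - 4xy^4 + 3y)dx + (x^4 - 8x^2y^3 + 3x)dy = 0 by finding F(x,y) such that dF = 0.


Check exactness: ∂M/∂y = 4x^3 - 16xy^3 + 3 and ∂N/∂x = 4x^3 - 16xy^3 + 3; equal, so the equation is exact.
Integrate M with respect to x (treating y as constant): ∫M dx = x^4y - 2x^2y^4 + 3xy + h(y).
Differentiate w.r.t. y and set equal to N: all terms match, so h'(y) = 0 and h is a constant absorbed into C.
General solution: x^4y - 2x^2y^4 + 3xy = C.


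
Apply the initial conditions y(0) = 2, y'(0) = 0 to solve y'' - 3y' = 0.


Characteristic roots of r² - 3r = 0 are 0, 3.
General solution y = c₁ + c₂ e^(3x).
Apply y(0) = 2: c₁ + c₂ = 2. Apply y'(0) = 0: 0 c₁ + 3 c₂ = 0.
Solve: c₁ = 2, c₂ = 0.
Particular solution: y = 2 + 0e^(3x).


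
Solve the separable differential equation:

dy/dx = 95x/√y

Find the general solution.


Separate: √y dy = 95x dx.
Integrate: (2/3)y^(3/2) = (95/2)x² + C.


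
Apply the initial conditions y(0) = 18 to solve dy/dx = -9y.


General solution of y' = -9y is y = Ce^(-9x).
Apply y(0) = 18: C = 18.
Particular solution: y = 18e^(-9x).


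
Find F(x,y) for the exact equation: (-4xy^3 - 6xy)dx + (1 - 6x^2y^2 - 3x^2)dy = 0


Check exactness: ∂M/∂y = -12xy^2 - 6x and ∂N/∂x = -12xy^2 - 6x; equal, so the equation is exact.
Integrate M with respect to x (treating y as constant): ∫M dx = -2x^2y^3 - 3x^2y + h(y).
Differentiate w.r.t. y and set equal to N: the x-dependent terms already match, leaving h'(y) = 1. Integrate: h(y) = y.
So F(x,y) = y - 2x^2y^3 - 3x^2y.
General solution: y - 2x^2y^3 - 3x^2y = C.


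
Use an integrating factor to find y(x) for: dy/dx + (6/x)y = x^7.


P(x) = 6/x ⇒ μ = x^6.
(x^6 y)' = x^13 ⇒ x^6 y = x^14/(14) + C.
Solve for y: y = (1/14)x^8 + C/x^6.


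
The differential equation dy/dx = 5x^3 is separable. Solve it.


Integrate both sides with respect to x: y = ∫ 5x^3 dx = (5/4)x^4 + C.


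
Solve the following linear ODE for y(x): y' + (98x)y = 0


P(x) = 98x ⇒ μ = e^(49x²).
Q(x) = 0 so μ y is constant: y = Ce^(-49x²).


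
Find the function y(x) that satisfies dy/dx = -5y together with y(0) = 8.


General solution of y' = -5y is y = Ce^(-5x).
Apply y(0) = 8: C = 8.
Particular solution: y = 8e^(-5x).


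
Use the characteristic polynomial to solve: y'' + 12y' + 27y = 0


Characteristic equation: r² + 12r + 27 = 0.
Factor: (r + 9)(r + 3) = 0 ⇒ r = -9, -3 (distinct real).
General solution: y = C₁e^(-9x) + C₂e^(-3x).


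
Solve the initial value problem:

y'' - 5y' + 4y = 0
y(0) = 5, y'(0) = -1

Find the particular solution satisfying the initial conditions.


Characteristic roots of r² - 5r + 4 = 0 are 4, 1.
General solution y = c₁ e^(4x) + c₂ e^(x).
Apply y(0) = 5: c₁ + c₂ = 5. Apply y'(0) = -1: 4 c₁ + 1 c₂ = -1.
Solve: c₁ = -2, c₂ = 7.
Particular solution: y = -2e^(4x) + 7e^(x).


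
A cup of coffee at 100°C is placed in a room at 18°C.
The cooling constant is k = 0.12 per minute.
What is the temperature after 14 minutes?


Newton's law: dT/dt = -k(T - T_a) has solution T(t) = T_a + (T₀ - T_a)e^(-kt).
Plug in T_a = 18, T₀ = 100, k = 0.12, t = 14: T(14) = 18 + (82)e^(-1.68) ≈ 33.3°C.


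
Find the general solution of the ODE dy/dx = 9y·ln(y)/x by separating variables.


Separate: dy/[y ln(y)] = 9 dx/x.
Substitute u = ln(y): du/u = 9 dx/x.
Integrate: ln|ln(y)| = 9ln|x| + C₀, hence ln(y) = C·x^9.


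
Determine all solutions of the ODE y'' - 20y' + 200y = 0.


Characteristic equation: r² - 20r + 200 = 0.
Discriminant is negative; roots r = 10 ± 10i (complex conjugate pair).
General solution uses e^(α x)(C₁ cos(β x) + C₂ sin(β x)): y = e^(10x)(C₁cos(10x) + C₂sin(10x)).


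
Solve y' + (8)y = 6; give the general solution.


P(x) = 8, Q(x) = 6; integrating factor μ = e^(8x).
(μ y)' = 6e^(8x) ⇒ μ y = (3/4)e^(8x) + C.
Divide by μ: y = 3/4 + Ce^(-8x).


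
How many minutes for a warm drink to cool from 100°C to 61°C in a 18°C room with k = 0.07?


From T(t) = T_a + (T₀ - T_a)e^(-kt), set T(t) = 61:
(61 - 18) / (100 - 18) = e^(-0.07t), so t = -ln(0.524)/0.07 ≈ 9.2 minutes.


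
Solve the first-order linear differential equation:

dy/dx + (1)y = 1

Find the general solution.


P(x) = 1, Q(x) = 1; integrating factor μ = e^(x).
(μ y)' = e^(x) ⇒ μ y = e^(x) + C.
Divide by μ: y = 1 + Ce^(-x).


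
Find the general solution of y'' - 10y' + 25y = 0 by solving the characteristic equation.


Characteristic equation: r² - 10r + 25 = 0, i.e. (r - 5)² = 0.
Repeated root r = 5; include an x factor for the second linearly independent solution.
General solution: y = (C₁ + C₂x)e^(5x).


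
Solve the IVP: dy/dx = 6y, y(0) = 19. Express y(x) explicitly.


General solution of y' = 6y is y = Ce^(6x).
Apply y(0) = 19: C = 19.
Particular solution: y = 19e^(6x).


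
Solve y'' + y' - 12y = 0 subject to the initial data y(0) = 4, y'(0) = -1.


Characteristic roots of r² + r - 12 = 0 are -4, 3.
General solution y = c₁ e^(-4x) + c₂ e^(3x).
Apply y(0) = 4: c₁ + c₂ = 4. Apply y'(0) = -1: -4 c₁ + 3 c₂ = -1.
Solve: c₁ = 13/7, c₂ = 15/7.
Particular solution: y = (13/7)e^(-4x) + (15/7)e^(3x).


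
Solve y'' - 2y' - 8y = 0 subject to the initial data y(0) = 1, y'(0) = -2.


Characteristic roots of r² - 2r - 8 = 0 are -2, 4.
General solution y = c₁ e^(-2x) + c₂ e^(4x).
Apply y(0) = 1: c₁ + c₂ = 1. Apply y'(0) = -2: -2 c₁ + 4 c₂ = -2.
Solve: c₁ = 1, c₂ = 0.
Particular solution: y = e^(-2x) + 0e^(4x).


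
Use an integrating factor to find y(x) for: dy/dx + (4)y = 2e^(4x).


P(x) = 4 ⇒ μ = e^(4x).
(μ y)' = 2e^(8x) ⇒ μ y = (2/8)e^(8x) + C.
Divide by μ: y = (1/4)e^(4x) + Ce^(-4x).


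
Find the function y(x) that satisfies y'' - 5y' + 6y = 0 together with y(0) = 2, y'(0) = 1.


Characteristic roots of r² - 5r + 6 = 0 are 2, 3.
General solution y = c₁ e^(2x) + c₂ e^(3x).
Apply y(0) = 2: c₁ + c₂ = 2. Apply y'(0) = 1: 2 c₁ + 3 c₂ = 1.
Solve: c₁ = 5, c₂ = -3.
Particular solution: y = 5e^(2x) - 3e^(3x).


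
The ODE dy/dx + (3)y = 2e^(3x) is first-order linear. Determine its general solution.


P(x) = 3 ⇒ μ = e^(3x).
(μ y)' = 2e^(6x) ⇒ μ y = (2/6)e^(6x) + C.
Divide by μ: y = (1/3)e^(3x) + Ce^(-3x).


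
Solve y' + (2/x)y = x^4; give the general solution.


P(x) = 2/x ⇒ μ = x^2.
(x^2 y)' = x^6 ⇒ x^2 y = x^7/(7) + C.
Solve for y: y = (1/7)x^5 + C/x^2.


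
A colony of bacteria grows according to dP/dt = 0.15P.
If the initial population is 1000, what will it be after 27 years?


The ODE dP/dt = 0.15P has solution P(t) = P(0)e^(0.15t).
Substitute P(0) = 1000 and t = 27: P(27) = 1000 e^(4.05) ≈ 57397.


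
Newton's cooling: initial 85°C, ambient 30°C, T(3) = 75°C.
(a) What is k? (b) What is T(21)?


Newton's law: T(t) = T_a + (T₀ - T_a)e^(-kt).
(a) Use T(3) = 75: (75 - 30)/(85 - 30) = e^(-k·3), so k = -ln(0.818)/3 ≈ 0.0669.
(b) Apply k to t = 21: T(21) = 30 + (55)e^(-1.405) ≈ 43.5°C.


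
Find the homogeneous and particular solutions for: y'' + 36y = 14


Homogeneous part: r² + 36 = 0 ⇒ r = ±6i, so y_h = C₁cos(6x) + C₂sin(6x).
Try constant y_p = A; plug in: 36A = 14 ⇒ A = 7/18.
General solution: y = C₁cos(6x) + C₂sin(6x) + 7/18.


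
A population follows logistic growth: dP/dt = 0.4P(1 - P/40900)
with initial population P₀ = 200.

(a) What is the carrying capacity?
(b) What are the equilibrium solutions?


Logistic ODE dP/dt = 0.4P(1 - P/40900) has equilibria where dP/dt = 0, i.e. P = 0 or P = 40900.
The coefficient (1 - P/K) = 0 when P = K, identifying K = 40900 as the carrying capacity.
(a) K = 40900; (b) equilibria P = 0 and P = 40900.


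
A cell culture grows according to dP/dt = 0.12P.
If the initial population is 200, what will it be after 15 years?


The ODE dP/dt = 0.12P has solution P(t) = P(0)e^(0.12t).
Substitute P(0) = 200 and t = 15: P(15) = 200 e^(1.80) ≈ 1210.


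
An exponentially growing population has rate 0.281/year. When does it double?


Exponential growth: P(t) = P₀ e^(0.281t). Set P(t)/P₀ = 2: e^(0.281t) = 2.
Solve: t = ln(2)/0.281 ≈ 2.47 years.


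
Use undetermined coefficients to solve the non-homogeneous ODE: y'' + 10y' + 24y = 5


Characteristic roots of r² + 10r + 24 = 0 are -6, -4.
y_h = C₁e^(-6x) + C₂e^(-4x).
Constant forcing; try y_p = A. Then 24A = 5 ⇒ A = 5/24.
General solution: y = C₁e^(-6x) + C₂e^(-4x) + 5/24.


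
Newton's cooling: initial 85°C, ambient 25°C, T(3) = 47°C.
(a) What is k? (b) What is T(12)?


Newton's law: T(t) = T_a + (T₀ - T_a)e^(-kt).
(a) Use T(3) = 47: (47 - 25)/(85 - 25) = e^(-k·3), so k = -ln(0.367)/3 ≈ 0.3344.
(b) Apply k to t = 12: T(12) = 25 + (60)e^(-4.013) ≈ 26.1°C.


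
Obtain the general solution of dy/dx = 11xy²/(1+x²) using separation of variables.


Separate: dy/y² = 11x/(1+x²) dx.
Integrate LHS: ∫ dy/y² = -1/y.
Integrate RHS via u = 1+x²: (11/2)ln(1+x²) + C.
Result: -1/y = (11/2)ln(1+x²) + C.


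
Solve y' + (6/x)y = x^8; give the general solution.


P(x) = 6/x ⇒ μ = x^6.
(x^6 y)' = x^14 ⇒ x^6 y = x^15/(15) + C.
Solve for y: y = (1/15)x^9 + C/x^6.


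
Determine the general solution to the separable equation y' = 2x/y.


Separate variables: y dy = 2x dx.
Integrate both sides: y²/2 = x^2 + C₀.
Multiply by 2: y² = 2x^2 + C.


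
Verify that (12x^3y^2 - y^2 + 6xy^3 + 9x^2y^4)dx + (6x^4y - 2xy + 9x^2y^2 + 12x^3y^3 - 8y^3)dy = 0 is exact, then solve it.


Check exactness: ∂M/∂y = 24x^3y - 2y + 18xy^2 + 36x^2y^3 and ∂N/∂x = 24x^3y - 2y + 18xy^2 + 36x^2y^3; equal, so the equation is exact.
Integrate M with respect to x (treating y as constant): ∫M dx = 3x^4y^2 - xy^2 + 3x^2y^3 + 3x^3y^4 + h(y).
Differentiate w.r.t. y and set equal to N: the x-dependent terms already match, leaving h'(y) = -8y^3. Integrate: h(y) = -2y^4.
So F(x,y) = 3x^4y^2 - xy^2 + 3x^2y^3 + 3x^3y^4 - 2y^4.
General solution: 3x^4y^2 - xy^2 + 3x^2y^3 + 3x^3y^4 - 2y^4 = C.


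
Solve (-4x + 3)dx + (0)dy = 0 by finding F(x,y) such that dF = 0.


Check exactness: ∂M/∂y = 0 and ∂N/∂x = 0; equal, so the equation is exact.
Integrate M with respect to x (treating y as constant): ∫M dx = -2x^2 + 3x + h(y).
Differentiate w.r.t. y and set equal to N: all terms match, so h'(y) = 0 and h is a constant absorbed into C.
General solution: -2x^2 + 3x = C.


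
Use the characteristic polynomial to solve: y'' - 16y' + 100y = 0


Characteristic equation: r² - 16r + 100 = 0.
Discriminant is negative; roots r = 8 ± 6i (complex conjugate pair).
General solution uses e^(α x)(C₁ cos(β x) + C₂ sin(β x)): y = e^(8x)(C₁cos(6x) + C₂sin(6x)).


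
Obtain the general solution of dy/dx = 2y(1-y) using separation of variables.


Separate: dy/[y(1-y)] = 2 dx.
Partial fractions: 1/[y(1-y)] = 1/y + 1/(1-y).
Integrate: ln|y/(1-y)| = 2x + C₀.
Solve for y: y = 1/(1 + Ce^(-2x)).


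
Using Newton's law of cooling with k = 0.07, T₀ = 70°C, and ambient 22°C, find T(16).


Newton's law: dT/dt = -k(T - T_a) has solution T(t) = T_a + (T₀ - T_a)e^(-kt).
Plug in T_a = 22, T₀ = 70, k = 0.07, t = 16: T(16) = 22 + (48)e^(-1.12) ≈ 37.7°C.


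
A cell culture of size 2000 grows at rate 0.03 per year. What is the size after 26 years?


The ODE dP/dt = 0.03P has solution P(t) = P(0)e^(0.03t).
Substitute P(0) = 2000 and t = 26: P(26) = 2000 e^(0.78) ≈ 4363.


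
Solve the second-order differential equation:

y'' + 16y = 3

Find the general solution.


Homogeneous part: r² + 16 = 0 ⇒ r = ±4i, so y_h = C₁cos(4x) + C₂sin(4x).
Try constant y_p = A; plug in: 16A = 3 ⇒ A = 3/16.
General solution: y = C₁cos(4x) + C₂sin(4x) + 3/16.


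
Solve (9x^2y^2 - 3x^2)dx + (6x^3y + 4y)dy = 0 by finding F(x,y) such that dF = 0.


Check exactness: ∂M/∂y = 18x^2y and ∂N/∂x = 18x^2y; equal, so the equation is exact.
Integrate M with respect to x (treating y as constant): ∫M dx = 3x^3y^2 - x^3 + h(y).
Differentiate w.r.t. y and set equal to N: the x-dependent terms already match, leaving h'(y) = 4y. Integrate: h(y) = 2y^2.
So F(x,y) = 3x^3y^2 - x^3 + 2y^2.
General solution: 3x^3y^2 - x^3 + 2y^2 = C.


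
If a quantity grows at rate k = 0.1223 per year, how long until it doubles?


Exponential growth: P(t) = P₀ e^(0.1223t). Set P(t)/P₀ = 2: e^(0.1223t) = 2.
Solve: t = ln(2)/0.1223 ≈ 5.67 years.


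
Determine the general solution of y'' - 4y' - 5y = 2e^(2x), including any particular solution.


Characteristic roots of r² - 4r - 5 = 0 are -1, 5.
y_h = C₁e^(-x) + C₂e^(5x).
Forcing exponent 2 is not a characteristic root; try y_p = Ae^(2x).
Substitute: A·(4 + (-4)·2 + (-5)) = A·-9 = 2, so A = -2/9.
General solution: y = C₁e^(-x) + C₂e^(5x) - (2/9)e^(2x).


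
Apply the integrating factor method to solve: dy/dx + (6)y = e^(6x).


P(x) = 6 ⇒ μ = e^(6x).
(μ y)' = e^(12x) ⇒ μ y = e^(12x)/12 + C.
Divide by μ: y = (1/12)e^(6x) + Ce^(-6x).


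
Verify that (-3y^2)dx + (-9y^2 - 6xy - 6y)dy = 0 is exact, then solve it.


Check exactness: ∂M/∂y = -6y and ∂N/∂x = -6y; equal, so the equation is exact.
Integrate M with respect to x (treating y as constant): ∫M dx = -3xy^2 + h(y).
Differentiate w.r.t. y and set equal to N: the x-dependent terms already match, leaving h'(y) = -9y^2 - 6y. Integrate: h(y) = -3y^3 - 3y^2.
So F(x,y) = -3y^3 - 3xy^2 - 3y^2.
General solution: -3y^3 - 3xy^2 - 3y^2 = C.


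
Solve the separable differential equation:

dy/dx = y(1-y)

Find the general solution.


Separate: dy/[y(1-y)] =  dx.
Partial fractions: 1/[y(1-y)] = 1/y + 1/(1-y).
Integrate: ln|y/(1-y)| = x + C₀.
Solve for y: y = 1/(1 + Ce^(-x)).


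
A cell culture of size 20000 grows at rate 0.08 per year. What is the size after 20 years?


The ODE dP/dt = 0.08P has solution P(t) = P(0)e^(0.08t).
Substitute P(0) = 20000 and t = 20: P(20) = 20000 e^(1.60) ≈ 99061.


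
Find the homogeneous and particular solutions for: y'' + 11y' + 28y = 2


Characteristic roots of r² + 11r + 28 = 0 are -4, -7.
y_h = C₁e^(-4x) + C₂e^(-7x).
Constant forcing; try y_p = A. Then 28A = 2 ⇒ A = 1/14.
General solution: y = C₁e^(-4x) + C₂e^(-7x) + 1/14.


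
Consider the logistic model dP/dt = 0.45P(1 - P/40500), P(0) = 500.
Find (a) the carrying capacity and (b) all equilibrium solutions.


Logistic ODE dP/dt = 0.45P(1 - P/40500) has equilibria where dP/dt = 0, i.e. P = 0 or P = 40500.
The coefficient (1 - P/K) = 0 when P = K, identifying K = 40500 as the carrying capacity.
(a) K = 40500; (b) equilibria P = 0 and P = 40500.


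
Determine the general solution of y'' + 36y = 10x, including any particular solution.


Homogeneous: r² + 36 = 0 ⇒ r = ±6i, y_h = C₁cos(6x) + C₂sin(6x).
Polynomial forcing; try y_p = Ax + B. Then y_p'' + 36 y_p = 36(Ax + B) = 10x, so B = 0 and A = 5/18.
General solution: y = C₁cos(6x) + C₂sin(6x) + (5/18)x.


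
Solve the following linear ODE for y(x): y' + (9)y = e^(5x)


P(x) = 9 ⇒ μ = e^(9x).
(μ y)' = e^(14x) ⇒ μ y = e^(14x)/14 + C.
Divide by μ: y = (1/14)e^(5x) + Ce^(-9x).


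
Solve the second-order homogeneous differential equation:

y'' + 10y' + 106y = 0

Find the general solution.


Characteristic equation: r² + 10r + 106 = 0.
Discriminant is negative; roots r = -5 ± 9i (complex conjugate pair).
General solution uses e^(α x)(C₁ cos(β x) + C₂ sin(β x)): y = e^(-5x)(C₁cos(9x) + C₂sin(9x)).


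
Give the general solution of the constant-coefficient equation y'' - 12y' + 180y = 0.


Characteristic equation: r² - 12r + 180 = 0.
Discriminant is negative; roots r = 6 ± 12i (complex conjugate pair).
General solution uses e^(α x)(C₁ cos(β x) + C₂ sin(β x)): y = e^(6x)(C₁cos(12x) + C₂sin(12x)).


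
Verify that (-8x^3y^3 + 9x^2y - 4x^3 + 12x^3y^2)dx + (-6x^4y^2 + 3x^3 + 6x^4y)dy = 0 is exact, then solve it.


Check exactness: ∂M/∂y = -24x^3y^2 + 9x^2 + 24x^3y and ∂N/∂x = -24x^3y^2 + 9x^2 + 24x^3y; equal, so the equation is exact.
Integrate M with respect to x (treating y as constant): ∫M dx = -2x^4y^3 + 3x^3y - x^4 + 3x^4y^2 + h(y).
Differentiate w.r.t. y and set equal to N: all terms match, so h'(y) = 0 and h is a constant absorbed into C.
General solution: -2x^4y^3 + 3x^3y - x^4 + 3x^4y^2 = C.


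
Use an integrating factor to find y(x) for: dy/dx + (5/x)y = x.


P(x) = 5/x ⇒ μ = x^5.
(x^5 y)' = x^6 ⇒ x^5 y = x^7/(7) + C.
Solve for y: y = (1/7)x^2 + C/x^5.


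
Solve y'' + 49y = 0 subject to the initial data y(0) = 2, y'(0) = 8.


Characteristic roots of r² + 49 = 0 are ±7i, so y = C₁cos(7x) + C₂sin(7x).
Apply y(0) = 2: C₁ = 2. Differentiate and apply y'(0) = 8: 7·C₂ = 8, so C₂ = 8/7.
Particular solution: y = 2cos(7x) + (8/7)sin(7x).


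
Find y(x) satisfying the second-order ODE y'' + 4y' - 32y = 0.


Characteristic equation: r² + 4r - 32 = 0.
Factor: (r + 8)(r - 4) = 0 ⇒ r = -8, 4 (distinct real).
General solution: y = C₁e^(-8x) + C₂e^(4x).


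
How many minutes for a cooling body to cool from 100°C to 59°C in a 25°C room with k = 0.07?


From T(t) = T_a + (T₀ - T_a)e^(-kt), set T(t) = 59:
(59 - 25) / (100 - 25) = e^(-0.07t), so t = -ln(0.453)/0.07 ≈ 11.3 minutes.


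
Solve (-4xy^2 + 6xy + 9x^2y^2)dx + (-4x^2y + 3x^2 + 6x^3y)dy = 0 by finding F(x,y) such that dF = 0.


Check exactness: ∂M/∂y = -8xy + 6x + 18x^2y and ∂N/∂x = -8xy + 6x + 18x^2y; equal, so the equation is exact.
Integrate M with respect to x (treating y as constant): ∫M dx = -2x^2y^2 + 3x^2y + 3x^3y^2 + h(y).
Differentiate w.r.t. y and set equal to N: all terms match, so h'(y) = 0 and h is a constant absorbed into C.
General solution: -2x^2y^2 + 3x^2y + 3x^3y^2 = C.


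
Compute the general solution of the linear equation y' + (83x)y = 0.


P(x) = 83x ⇒ μ = e^((83/2)x²).
Q(x) = 0 so μ y is constant: y = Ce^(-(83/2)x²).


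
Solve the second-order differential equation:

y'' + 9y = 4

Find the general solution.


Homogeneous part: r² + 9 = 0 ⇒ r = ±3i, so y_h = C₁cos(3x) + C₂sin(3x).
Try constant y_p = A; plug in: 9A = 4 ⇒ A = 4/9.
General solution: y = C₁cos(3x) + C₂sin(3x) + 4/9.


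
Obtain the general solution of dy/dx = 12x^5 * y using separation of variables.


Separate variables: dy/y = 12x^5 dx.
Integrate: ln|y| = 2x^6 + C₀.
Exponentiate: y = Ce^(2x^6).


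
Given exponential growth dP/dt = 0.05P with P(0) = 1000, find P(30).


The ODE dP/dt = 0.05P has solution P(t) = P(0)e^(0.05t).
Substitute P(0) = 1000 and t = 30: P(30) = 1000 e^(1.50) ≈ 4482.


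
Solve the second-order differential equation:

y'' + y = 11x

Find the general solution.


Homogeneous: r² + 1 = 0 ⇒ r = ±1i, y_h = C₁cos(x) + C₂sin(x).
Polynomial forcing; try y_p = Ax + B. Then y_p'' + 1 y_p = 1(Ax + B) = 11x, so B = 0 and A = 11.
General solution: y = C₁cos(x) + C₂sin(x) + 11x.


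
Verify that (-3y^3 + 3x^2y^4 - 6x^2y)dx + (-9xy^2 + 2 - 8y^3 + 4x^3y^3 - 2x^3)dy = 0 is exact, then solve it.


Check exactness: ∂M/∂y = -9y^2 + 12x^2y^3 - 6x^2 and ∂N/∂x = -9y^2 + 12x^2y^3 - 6x^2; equal, so the equation is exact.
Integrate M with respect to x (treating y as constant): ∫M dx = -3xy^3 + x^3y^4 - 2x^3y + h(y).
Differentiate w.r.t. y and set equal to N: the x-dependent terms already match, leaving h'(y) = 2 - 8y^3. Integrate: h(y) = 2y - 2y^4.
So F(x,y) = -3xy^3 + 2y - 2y^4 + x^3y^4 - 2x^3y.
General solution: -3xy^3 + 2y - 2y^4 + x^3y^4 - 2x^3y = C.


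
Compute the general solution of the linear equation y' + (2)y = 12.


P(x) = 2, Q(x) = 12; integrating factor μ = e^(2x).
(μ y)' = 12e^(2x) ⇒ μ y = 6e^(2x) + C.
Divide by μ: y = 6 + Ce^(-2x).


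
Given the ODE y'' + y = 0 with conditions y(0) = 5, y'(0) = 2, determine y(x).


Characteristic roots of r² + 1 = 0 are ±1i, so y = C₁cos(x) + C₂sin(x).
Apply y(0) = 5: C₁ = 5. Differentiate and apply y'(0) = 2: 1·C₂ = 2, so C₂ = 2.
Particular solution: y = 5cos(x) + 2sin(x).


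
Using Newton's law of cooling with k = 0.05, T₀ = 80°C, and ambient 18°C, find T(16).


Newton's law: dT/dt = -k(T - T_a) has solution T(t) = T_a + (T₀ - T_a)e^(-kt).
Plug in T_a = 18, T₀ = 80, k = 0.05, t = 16: T(16) = 18 + (62)e^(-0.80) ≈ 45.9°C.


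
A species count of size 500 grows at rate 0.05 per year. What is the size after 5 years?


The ODE dP/dt = 0.05P has solution P(t) = P(0)e^(0.05t).
Substitute P(0) = 500 and t = 5: P(5) = 500 e^(0.25) ≈ 642.


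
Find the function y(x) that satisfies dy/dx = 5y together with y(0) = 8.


General solution of y' = 5y is y = Ce^(5x).
Apply y(0) = 8: C = 8.
Particular solution: y = 8e^(5x).


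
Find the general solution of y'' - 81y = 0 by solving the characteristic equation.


Characteristic equation: r² - 81 = 0.
Factor: (r - 9)(r + 9) = 0 ⇒ r = 9, -9 (distinct real).
General solution: y = C₁e^(9x) + C₂e^(-9x).


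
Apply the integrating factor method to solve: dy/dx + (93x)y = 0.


P(x) = 93x ⇒ μ = e^((93/2)x²).
Q(x) = 0 so μ y is constant: y = Ce^(-(93/2)x²).


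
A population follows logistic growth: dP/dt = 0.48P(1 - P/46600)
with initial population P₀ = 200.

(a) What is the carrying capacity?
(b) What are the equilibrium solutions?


Logistic ODE dP/dt = 0.48P(1 - P/46600) has equilibria where dP/dt = 0, i.e. P = 0 or P = 46600.
The coefficient (1 - P/K) = 0 when P = K, identifying K = 46600 as the carrying capacity.
(a) K = 46600; (b) equilibria P = 0 and P = 46600.


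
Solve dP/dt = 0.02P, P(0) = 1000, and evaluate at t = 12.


The ODE dP/dt = 0.02P has solution P(t) = P(0)e^(0.02t).
Substitute P(0) = 1000 and t = 12: P(12) = 1000 e^(0.24) ≈ 1271.


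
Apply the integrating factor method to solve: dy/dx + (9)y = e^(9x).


P(x) = 9 ⇒ μ = e^(9x).
(μ y)' = e^(18x) ⇒ μ y = e^(18x)/18 + C.
Divide by μ: y = (1/18)e^(9x) + Ce^(-9x).


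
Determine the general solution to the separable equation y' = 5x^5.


Integrate both sides with respect to x: y = ∫ 5x^5 dx = (5/6)x^6 + C.


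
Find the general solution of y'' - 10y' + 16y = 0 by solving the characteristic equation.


Characteristic equation: r² - 10r + 16 = 0.
Factor: (r - 8)(r - 2) = 0 ⇒ r = 8, 2 (distinct real).
General solution: y = C₁e^(8x) + C₂e^(2x).


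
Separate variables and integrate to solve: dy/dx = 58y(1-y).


Separate: dy/[y(1-y)] = 58 dx.
Partial fractions: 1/[y(1-y)] = 1/y + 1/(1-y).
Integrate: ln|y/(1-y)| = 58x + C₀.
Solve for y: y = 1/(1 + Ce^(-58x)).


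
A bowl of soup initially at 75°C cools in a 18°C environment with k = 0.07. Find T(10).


Newton's law: dT/dt = -k(T - T_a) has solution T(t) = T_a + (T₀ - T_a)e^(-kt).
Plug in T_a = 18, T₀ = 75, k = 0.07, t = 10: T(10) = 18 + (57)e^(-0.70) ≈ 46.3°C.


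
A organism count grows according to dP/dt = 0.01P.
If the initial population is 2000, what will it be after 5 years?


The ODE dP/dt = 0.01P has solution P(t) = P(0)e^(0.01t).
Substitute P(0) = 2000 and t = 5: P(5) = 2000 e^(0.05) ≈ 2103.


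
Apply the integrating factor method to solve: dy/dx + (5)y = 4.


P(x) = 5, Q(x) = 4; integrating factor μ = e^(5x).
(μ y)' = 4e^(5x) ⇒ μ y = (4/5)e^(5x) + C.
Divide by μ: y = 4/5 + Ce^(-5x).


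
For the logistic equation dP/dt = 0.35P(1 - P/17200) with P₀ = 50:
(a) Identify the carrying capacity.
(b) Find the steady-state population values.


Logistic ODE dP/dt = 0.35P(1 - P/17200) has equilibria where dP/dt = 0, i.e. P = 0 or P = 17200.
The coefficient (1 - P/K) = 0 when P = K, identifying K = 17200 as the carrying capacity.
(a) K = 17200; (b) equilibria P = 0 and P = 17200.


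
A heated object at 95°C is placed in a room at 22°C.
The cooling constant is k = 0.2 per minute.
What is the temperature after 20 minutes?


Newton's law: dT/dt = -k(T - T_a) has solution T(t) = T_a + (T₀ - T_a)e^(-kt).
Plug in T_a = 22, T₀ = 95, k = 0.2, t = 20: T(20) = 22 + (73)e^(-4.00) ≈ 23.3°C.


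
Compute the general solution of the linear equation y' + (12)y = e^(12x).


P(x) = 12 ⇒ μ = e^(12x).
(μ y)' = e^(24x) ⇒ μ y = (1/24)e^(24x) + C.
Divide by μ: y = (1/24)e^(12x) + Ce^(-12x).


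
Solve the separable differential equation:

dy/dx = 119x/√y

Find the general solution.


Separate: √y dy = 119x dx.
Integrate: (2/3)y^(3/2) = (119/2)x² + C.


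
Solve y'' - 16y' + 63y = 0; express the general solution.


Characteristic equation: r² - 16r + 63 = 0.
Factor: (r - 9)(r - 7) = 0 ⇒ r = 9, 7 (distinct real).
General solution: y = C₁e^(9x) + C₂e^(7x).


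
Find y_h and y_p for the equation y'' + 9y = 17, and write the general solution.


Homogeneous part: r² + 9 = 0 ⇒ r = ±3i, so y_h = C₁cos(3x) + C₂sin(3x).
Try constant y_p = A; plug in: 9A = 17 ⇒ A = 17/9.
General solution: y = C₁cos(3x) + C₂sin(3x) + 17/9.


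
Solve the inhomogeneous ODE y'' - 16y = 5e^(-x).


Characteristic roots of r² - 16 = 0 are 4, -4.
y_h = C₁e^(4x) + C₂e^(-4x).
Forcing exponent -1 is not a characteristic root; try y_p = Ae^(-x).
Substitute: A·(1 + (0)·-1 + (-16)) = A·-15 = 5, so A = -1/3.
General solution: y = C₁e^(4x) + C₂e^(-4x) - (1/3)e^(-x).


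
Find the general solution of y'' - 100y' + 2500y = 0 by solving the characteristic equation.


Characteristic equation: r² - 100r + 2500 = 0, i.e. (r - 50)² = 0.
Repeated root r = 50; include an x factor for the second linearly independent solution.
General solution: y = (C₁ + C₂x)e^(50x).


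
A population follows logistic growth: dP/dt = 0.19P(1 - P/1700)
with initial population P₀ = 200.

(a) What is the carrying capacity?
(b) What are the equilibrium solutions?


Logistic ODE dP/dt = 0.19P(1 - P/1700) has equilibria where dP/dt = 0, i.e. P = 0 or P = 1700.
The coefficient (1 - P/K) = 0 when P = K, identifying K = 1700 as the carrying capacity.
(a) K = 1700; (b) equilibria P = 0 and P = 1700.


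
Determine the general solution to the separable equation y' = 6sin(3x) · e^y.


Separate: e^(-y) dy = 6sin(3x) dx.
Integrate: -e^(-y) = -2cos(3x) + C₀.
Rearrange: e^(-y) = 2cos(3x) + C.


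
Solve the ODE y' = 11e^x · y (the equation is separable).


Separate variables: dy/y = 11e^x dx.
Integrate: ln|y| = 11e^x + C₀.
Exponentiate: y = Ce^(11e^x).
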